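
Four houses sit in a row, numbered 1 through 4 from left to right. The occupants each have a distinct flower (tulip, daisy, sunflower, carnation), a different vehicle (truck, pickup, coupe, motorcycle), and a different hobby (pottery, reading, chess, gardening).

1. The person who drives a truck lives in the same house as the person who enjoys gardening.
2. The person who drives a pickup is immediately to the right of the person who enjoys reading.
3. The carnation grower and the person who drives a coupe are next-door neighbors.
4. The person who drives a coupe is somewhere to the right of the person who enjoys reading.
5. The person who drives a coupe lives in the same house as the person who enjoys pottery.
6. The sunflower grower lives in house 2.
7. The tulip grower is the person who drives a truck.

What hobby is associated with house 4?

pottery

The sunflower grower is in house 2 (clue 6).
The carnation grower is narrowed to house 1 or 3 or 4; consider each.
Placing it in house 1 and house 4 leads to a contradiction, so it's in house 3.
The daisy grower is narrowed to house 1 or 4; consider each.
Placing it in house 1 leads to a contradiction, so it's in house 4.
House 1's flower must be tulip (nothing else left).
Clue 7 places the person who drives a truck in house 1.
The person who enjoys gardening is in house 1 (clue 1).
The person who drives a coupe is in house 4 (clue 4).
From clue 5, the person who enjoys pottery must be in house 4.
The only vehicle still possible for house 2 is motorcycle.
That leaves pickup as the vehicle for house 3.
Clue 2 places the person who enjoys reading in house 2.
So house 3 gets chess for hobby.
So: house 1 = tulip/truck/gardening, house 2 = sunflower/motorcycle/reading, house 3 = carnation/pickup/chess, house 4 = daisy/coupe/pottery.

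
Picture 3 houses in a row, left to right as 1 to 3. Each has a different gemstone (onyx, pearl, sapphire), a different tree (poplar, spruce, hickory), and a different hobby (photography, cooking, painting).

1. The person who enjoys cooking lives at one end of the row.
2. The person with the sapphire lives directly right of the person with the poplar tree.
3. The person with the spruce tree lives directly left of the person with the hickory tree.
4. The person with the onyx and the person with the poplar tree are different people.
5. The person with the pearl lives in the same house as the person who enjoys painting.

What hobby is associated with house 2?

photography

House 3 tree: only hickory fits.
Clue 3 places the person with the spruce tree in house 2.
That leaves poplar as the tree for house 1.
Clue 2 places the person with the sapphire in house 2.
House 1's gemstone must be pearl (nothing else left).
The only gemstone still possible for house 3 is onyx.
The person who enjoys painting is in house 1 (clue 5).
House 2 hobby: only photography fits.
That leaves cooking as the hobby for house 3.
So: house 1 = pearl/poplar/painting, house 2 = sapphire/spruce/photography, house 3 = onyx/hickory/cooking.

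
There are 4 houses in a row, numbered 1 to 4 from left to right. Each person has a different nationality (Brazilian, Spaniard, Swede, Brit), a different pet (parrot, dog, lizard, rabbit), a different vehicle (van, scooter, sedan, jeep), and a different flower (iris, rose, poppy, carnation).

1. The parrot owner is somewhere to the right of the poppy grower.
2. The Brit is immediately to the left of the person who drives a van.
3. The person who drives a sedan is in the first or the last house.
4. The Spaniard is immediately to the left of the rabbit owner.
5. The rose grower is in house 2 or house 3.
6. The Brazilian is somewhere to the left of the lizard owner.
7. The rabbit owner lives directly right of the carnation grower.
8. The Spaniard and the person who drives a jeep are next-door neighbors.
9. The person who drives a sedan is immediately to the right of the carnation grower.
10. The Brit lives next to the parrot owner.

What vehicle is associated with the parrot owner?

Clue 9: the person who drives a sedan is in house 4.
From clue 9, the carnation grower must be in house 3.
House 4's nationality must be Swede (nothing else left).
So house 1 gets dog for pet.
So house 4 gets iris for flower.
By clue 7, the rabbit owner is in house 4.
The only flower still possible for house 1 is poppy.
That leaves rose as the flower for house 2.
Clue 4 places the Spaniard in house 3.
Clue 8: the person who drives a jeep is in house 2.
The only vehicle still possible for house 1 is scooter.
House 3 vehicle: only van fits.
Clue 2: the Brit is in house 2.
Clue 10 places the parrot owner in house 3.
House 1 nationality: only Brazilian fits.
So house 2 gets lizard for pet.
So: house 1 = Brazilian/dog/scooter/poppy, house 2 = Brit/lizard/jeep/rose, house 3 = Spaniard/parrot/van/carnation, house 4 = Swede/rabbit/sedan/iris.

van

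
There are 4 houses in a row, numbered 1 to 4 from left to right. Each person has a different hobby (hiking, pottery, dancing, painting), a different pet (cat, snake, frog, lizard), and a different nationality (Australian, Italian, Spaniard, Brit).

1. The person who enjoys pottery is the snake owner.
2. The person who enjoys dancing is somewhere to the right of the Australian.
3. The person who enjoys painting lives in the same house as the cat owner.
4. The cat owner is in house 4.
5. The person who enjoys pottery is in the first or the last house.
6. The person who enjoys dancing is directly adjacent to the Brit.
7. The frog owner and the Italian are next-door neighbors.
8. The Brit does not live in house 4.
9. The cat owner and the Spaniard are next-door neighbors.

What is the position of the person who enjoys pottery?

1

From clue 4, the cat owner must be in house 4.
Clue 9: the Spaniard is in house 3.
House 4 nationality: only Italian fits.
The person who enjoys pottery is in house 1 (clue 1).
Clue 1 places the snake owner in house 1.
The person who enjoys painting is in house 4 (clue 3).
From clue 7, the frog owner must be in house 3.
House 2's pet must be lizard (nothing else left).
The person who enjoys dancing is narrowed to house 2 or 3; consider each.
Placing it in house 2 leads to a contradiction, so it's in house 3.
Clue 6 places the Brit in house 2.
House 2 hobby: only hiking fits.
House 1 nationality: only Australian fits.
So: house 1 = pottery/snake/Australian, house 2 = hiking/lizard/Brit, house 3 = dancing/frog/Spaniard, house 4 = painting/cat/Italian.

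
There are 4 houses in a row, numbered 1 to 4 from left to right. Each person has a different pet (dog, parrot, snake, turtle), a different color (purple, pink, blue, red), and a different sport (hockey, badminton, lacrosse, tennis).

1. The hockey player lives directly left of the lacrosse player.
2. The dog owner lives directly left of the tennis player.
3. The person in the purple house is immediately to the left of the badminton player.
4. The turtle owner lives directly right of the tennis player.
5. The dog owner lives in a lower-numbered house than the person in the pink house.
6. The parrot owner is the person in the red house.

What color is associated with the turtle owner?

pink

So house 1 gets hockey for sport.
The lacrosse player is in house 2 (clue 1).
So house 3 gets tennis for sport.
So house 4 gets badminton for sport.
Clue 2 places the dog owner in house 2.
From clue 3, the person in the purple house must be in house 3.
Clue 4: the turtle owner is in house 4.
So house 4 gets pink for color.
From clue 6, the parrot owner must be in house 1.
By clue 6, the person in the red house is in house 1.
House 3's pet must be snake (nothing else left).
The only color still possible for house 2 is blue.
So: house 1 = parrot/red/hockey, house 2 = dog/blue/lacrosse, house 3 = snake/purple/tennis, house 4 = turtle/pink/badminton.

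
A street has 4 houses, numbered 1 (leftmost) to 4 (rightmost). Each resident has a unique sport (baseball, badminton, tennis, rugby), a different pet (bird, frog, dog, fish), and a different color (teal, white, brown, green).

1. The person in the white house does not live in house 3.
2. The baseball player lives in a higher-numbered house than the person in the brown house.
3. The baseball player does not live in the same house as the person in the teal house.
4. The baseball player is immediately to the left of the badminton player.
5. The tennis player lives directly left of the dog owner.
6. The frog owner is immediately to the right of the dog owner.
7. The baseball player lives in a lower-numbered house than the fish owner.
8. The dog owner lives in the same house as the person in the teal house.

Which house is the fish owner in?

That leaves bird as the pet for house 1.
House 2's pet must be dog (nothing else left).
By clue 5, the tennis player is in house 1.
From clue 6, the frog owner must be in house 3.
Clue 8: the person in the teal house is in house 2.
The only pet still possible for house 4 is fish.
That leaves brown as the color for house 1.
So house 3 gets green for color.
The only color still possible for house 4 is white.
From clue 3, the baseball player must be in house 3.
Clue 4 places the badminton player in house 4.
House 2 sport: only rugby fits.
So: house 1 = tennis/bird/brown, house 2 = rugby/dog/teal, house 3 = baseball/frog/green, house 4 = badminton/fish/white.

4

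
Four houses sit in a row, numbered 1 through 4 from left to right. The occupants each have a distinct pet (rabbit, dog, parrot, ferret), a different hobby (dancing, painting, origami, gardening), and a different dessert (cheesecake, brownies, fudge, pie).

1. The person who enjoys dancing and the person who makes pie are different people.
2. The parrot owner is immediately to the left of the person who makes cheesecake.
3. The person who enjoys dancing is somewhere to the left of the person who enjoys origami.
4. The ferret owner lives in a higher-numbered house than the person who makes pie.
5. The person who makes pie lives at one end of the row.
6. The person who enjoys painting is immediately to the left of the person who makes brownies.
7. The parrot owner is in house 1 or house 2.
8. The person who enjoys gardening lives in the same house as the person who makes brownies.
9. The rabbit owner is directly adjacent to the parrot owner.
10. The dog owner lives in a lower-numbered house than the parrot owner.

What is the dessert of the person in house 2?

Clue 5: the person who makes pie is in house 1.
The dog owner is in house 1 (clue 10).
Clue 10: the parrot owner is in house 2.
So house 4 gets ferret for pet.
The person who makes cheesecake is in house 3 (clue 2).
That leaves rabbit as the pet for house 3.
The only hobby still possible for house 1 is painting.
From clue 6, the person who makes brownies must be in house 2.
The person who enjoys gardening is in house 2 (clue 8).
House 4's hobby must be origami (nothing else left).
The only dessert still possible for house 4 is fudge.
So house 3 gets dancing for hobby.
So: house 1 = dog/painting/pie, house 2 = parrot/gardening/brownies, house 3 = rabbit/dancing/cheesecake, house 4 = ferret/origami/fudge.

brownies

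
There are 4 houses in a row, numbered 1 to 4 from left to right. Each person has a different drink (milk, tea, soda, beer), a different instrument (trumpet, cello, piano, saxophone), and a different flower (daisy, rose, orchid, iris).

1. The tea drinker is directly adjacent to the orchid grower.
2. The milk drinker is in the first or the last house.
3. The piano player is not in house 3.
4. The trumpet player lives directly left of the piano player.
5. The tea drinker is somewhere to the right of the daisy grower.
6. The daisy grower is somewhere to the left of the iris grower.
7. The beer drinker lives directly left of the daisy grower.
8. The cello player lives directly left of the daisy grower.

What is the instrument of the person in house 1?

cello

That leaves rose as the flower for house 1.
The beer drinker is narrowed to house 1 or 2; consider each.
Placing it in house 2 leads to a contradiction, so it's in house 1.
By clue 7, the daisy grower is in house 2.
Clue 8: the cello player is in house 1.
That leaves soda as the drink for house 2.
House 3's drink must be tea (nothing else left).
The only drink still possible for house 4 is milk.
From clue 1, the orchid grower must be in house 4.
The piano player is in house 4 (clue 4).
So house 2 gets saxophone for instrument.
That leaves trumpet as the instrument for house 3.
That leaves iris as the flower for house 3.
So: house 1 = beer/cello/rose, house 2 = soda/saxophone/daisy, house 3 = tea/trumpet/iris, house 4 = milk/piano/orchid.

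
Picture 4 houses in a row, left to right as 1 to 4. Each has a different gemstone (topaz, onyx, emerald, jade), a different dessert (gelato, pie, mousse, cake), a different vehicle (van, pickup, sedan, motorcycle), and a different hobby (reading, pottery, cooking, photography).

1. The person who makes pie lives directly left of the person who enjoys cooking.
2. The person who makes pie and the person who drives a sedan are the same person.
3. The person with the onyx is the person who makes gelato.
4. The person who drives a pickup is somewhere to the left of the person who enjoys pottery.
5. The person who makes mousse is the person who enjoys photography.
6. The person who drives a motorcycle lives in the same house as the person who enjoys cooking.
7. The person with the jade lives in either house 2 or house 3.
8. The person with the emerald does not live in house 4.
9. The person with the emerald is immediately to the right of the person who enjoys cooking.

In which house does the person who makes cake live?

Clue 9 places the person with the emerald in house 3.
From clue 9, the person who enjoys cooking must be in house 2.
House 2's gemstone must be jade (nothing else left).
Clue 1 places the person who makes pie in house 1.
From clue 2, the person who drives a sedan must be in house 1.
Clue 6 places the person who drives a motorcycle in house 2.
House 2 dessert: only cake fits.
House 3 dessert: only mousse fits.
House 4 dessert: only gelato fits.
That leaves van as the vehicle for house 4.
From clue 3, the person with the onyx must be in house 4.
By clue 4, the person who enjoys pottery is in house 4.
From clue 5, the person who enjoys photography must be in house 3.
House 1 gemstone: only topaz fits.
House 3's vehicle must be pickup (nothing else left).
House 1's hobby must be reading (nothing else left).
So: house 1 = topaz/pie/sedan/reading, house 2 = jade/cake/motorcycle/cooking, house 3 = emerald/mousse/pickup/photography, house 4 = onyx/gelato/van/pottery.

2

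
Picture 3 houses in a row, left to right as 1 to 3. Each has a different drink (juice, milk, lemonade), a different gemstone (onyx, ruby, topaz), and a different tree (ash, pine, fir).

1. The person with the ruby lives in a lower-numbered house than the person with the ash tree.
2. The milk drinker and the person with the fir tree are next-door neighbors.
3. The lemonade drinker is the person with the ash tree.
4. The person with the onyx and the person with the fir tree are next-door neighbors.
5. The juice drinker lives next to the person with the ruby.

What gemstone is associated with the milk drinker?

ruby

The lemonade drinker is narrowed to house 2 or 3; consider each.
Placing it in house 2 leads to a contradiction, so it's in house 3.
Clue 3 places the person with the ash tree in house 3.
The juice drinker is narrowed to house 1 or 2; consider each.
Placing it in house 1 leads to a contradiction, so it's in house 2.
By clue 5, the person with the ruby is in house 1.
House 1 drink: only milk fits.
From clue 2, the person with the fir tree must be in house 2.
Clue 4: the person with the onyx is in house 3.
House 2's gemstone must be topaz (nothing else left).
House 1's tree must be pine (nothing else left).
So: house 1 = milk/ruby/pine, house 2 = juice/topaz/fir, house 3 = lemonade/onyx/ash.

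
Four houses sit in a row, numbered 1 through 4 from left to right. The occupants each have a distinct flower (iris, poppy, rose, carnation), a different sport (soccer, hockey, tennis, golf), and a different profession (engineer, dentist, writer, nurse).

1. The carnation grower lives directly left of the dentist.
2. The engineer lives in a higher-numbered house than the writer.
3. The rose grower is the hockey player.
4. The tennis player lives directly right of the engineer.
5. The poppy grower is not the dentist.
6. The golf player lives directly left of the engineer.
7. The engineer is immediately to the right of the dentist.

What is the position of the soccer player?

From clue 7, the engineer must be in house 3.
Clue 7 places the dentist in house 2.
That leaves writer as the profession for house 1.
House 4 profession: only nurse fits.
Clue 1: the carnation grower is in house 1.
Clue 4 places the tennis player in house 4.
The golf player is in house 2 (clue 6).
The rose grower is in house 3 (clue 3).
Clue 3: the hockey player is in house 3.
So house 2 gets iris for flower.
That leaves poppy as the flower for house 4.
So house 1 gets soccer for sport.
So: house 1 = carnation/soccer/writer, house 2 = iris/golf/dentist, house 3 = rose/hockey/engineer, house 4 = poppy/tennis/nurse.

1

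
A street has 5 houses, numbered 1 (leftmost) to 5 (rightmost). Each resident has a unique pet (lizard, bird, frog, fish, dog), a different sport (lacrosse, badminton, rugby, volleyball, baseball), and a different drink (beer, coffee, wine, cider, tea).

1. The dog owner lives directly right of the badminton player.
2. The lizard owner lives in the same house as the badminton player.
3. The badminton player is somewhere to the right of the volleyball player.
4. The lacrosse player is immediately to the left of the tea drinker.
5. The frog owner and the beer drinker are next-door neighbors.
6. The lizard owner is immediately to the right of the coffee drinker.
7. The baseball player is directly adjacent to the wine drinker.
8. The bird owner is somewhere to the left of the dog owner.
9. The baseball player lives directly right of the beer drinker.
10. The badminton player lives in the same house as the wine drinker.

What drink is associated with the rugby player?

The dog owner is narrowed to house 3 or 4 or 5; consider each.
Placing it in house 3 and house 5 leads to a contradiction, so it's in house 4.
The badminton player is in house 3 (clue 1).
Clue 2 places the lizard owner in house 3.
Clue 6 places the coffee drinker in house 2.
From clue 10, the wine drinker must be in house 3.
Clue 4 places the lacrosse player in house 4.
Clue 4: the tea drinker is in house 5.
By clue 9, the baseball player is in house 2.
Clue 9 places the beer drinker in house 1.
The only sport still possible for house 5 is rugby.
House 4 drink: only cider fits.
Clue 5: the frog owner is in house 2.
So house 5 gets fish for pet.
House 1 sport: only volleyball fits.
House 1 pet: only bird fits.
So: house 1 = bird/volleyball/beer, house 2 = frog/baseball/coffee, house 3 = lizard/badminton/wine, house 4 = dog/lacrosse/cider, house 5 = fish/rugby/tea.

tea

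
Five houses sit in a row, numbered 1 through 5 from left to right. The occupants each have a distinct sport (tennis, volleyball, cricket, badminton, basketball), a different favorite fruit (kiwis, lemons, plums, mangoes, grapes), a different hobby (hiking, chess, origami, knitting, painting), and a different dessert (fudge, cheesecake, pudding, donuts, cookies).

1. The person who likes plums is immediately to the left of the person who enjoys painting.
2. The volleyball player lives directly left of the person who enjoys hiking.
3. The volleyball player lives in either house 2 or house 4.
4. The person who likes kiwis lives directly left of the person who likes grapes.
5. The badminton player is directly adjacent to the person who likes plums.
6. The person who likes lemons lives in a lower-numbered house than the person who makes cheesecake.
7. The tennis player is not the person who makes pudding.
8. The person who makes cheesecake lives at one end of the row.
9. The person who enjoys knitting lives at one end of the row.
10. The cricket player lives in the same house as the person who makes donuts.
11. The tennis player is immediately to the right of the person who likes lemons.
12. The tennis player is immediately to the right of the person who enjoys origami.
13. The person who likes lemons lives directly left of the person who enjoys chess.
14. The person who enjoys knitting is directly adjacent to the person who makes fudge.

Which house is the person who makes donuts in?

By clue 8, the person who makes cheesecake is in house 5.
The volleyball player is narrowed to house 2 or 4; consider each.
Placing it in house 2 leads to a contradiction, so it's in house 4.
By clue 2, the person who enjoys hiking is in house 5.
So house 1 gets knitting for hobby.
The person who makes fudge is in house 2 (clue 14).
The tennis player is in house 3 (clue 11).
The person who likes lemons is in house 2 (clue 11).
From clue 12, the person who enjoys origami must be in house 2.
By clue 13, the person who enjoys chess is in house 3.
House 1's sport must be cricket (nothing else left).
The only sport still possible for house 2 is badminton.
House 5's sport must be basketball (nothing else left).
House 4's hobby must be painting (nothing else left).
Clue 1 places the person who likes plums in house 3.
By clue 10, the person who makes donuts is in house 1.
That leaves mangoes as the favorite fruit for house 1.
The only favorite fruit still possible for house 5 is grapes.
The only dessert still possible for house 3 is cookies.
House 4 dessert: only pudding fits.
That leaves kiwis as the favorite fruit for house 4.
So: house 1 = cricket/mangoes/knitting/donuts, house 2 = badminton/lemons/origami/fudge, house 3 = tennis/plums/chess/cookies, house 4 = volleyball/kiwis/painting/pudding, house 5 = basketball/grapes/hiking/cheesecake.

1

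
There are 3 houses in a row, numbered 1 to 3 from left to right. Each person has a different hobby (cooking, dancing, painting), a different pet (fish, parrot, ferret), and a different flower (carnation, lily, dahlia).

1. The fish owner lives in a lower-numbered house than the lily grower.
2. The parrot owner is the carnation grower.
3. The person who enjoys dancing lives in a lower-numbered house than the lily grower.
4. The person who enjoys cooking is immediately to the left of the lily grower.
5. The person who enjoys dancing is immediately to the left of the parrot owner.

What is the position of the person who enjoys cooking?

So house 3 gets painting for hobby.
House 1's flower must be dahlia (nothing else left).
The person who enjoys cooking is narrowed to house 1 or 2; consider each.
Placing it in house 1 leads to a contradiction, so it's in house 2.
The lily grower is in house 3 (clue 4).
The only hobby still possible for house 1 is dancing.
So house 2 gets carnation for flower.
From clue 2, the parrot owner must be in house 2.
House 3's pet must be ferret (nothing else left).
House 1's pet must be fish (nothing else left).
So: house 1 = dancing/fish/dahlia, house 2 = cooking/parrot/carnation, house 3 = painting/ferret/lily.

2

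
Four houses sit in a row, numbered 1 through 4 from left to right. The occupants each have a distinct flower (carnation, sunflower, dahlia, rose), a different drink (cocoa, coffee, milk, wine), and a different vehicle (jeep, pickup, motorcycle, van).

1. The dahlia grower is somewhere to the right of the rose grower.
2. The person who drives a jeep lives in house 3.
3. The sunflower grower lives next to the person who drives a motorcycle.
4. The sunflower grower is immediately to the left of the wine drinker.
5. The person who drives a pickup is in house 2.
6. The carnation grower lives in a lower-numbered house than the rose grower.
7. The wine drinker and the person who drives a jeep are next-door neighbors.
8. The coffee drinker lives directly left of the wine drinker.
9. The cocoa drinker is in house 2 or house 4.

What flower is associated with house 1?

From clue 2, the person who drives a jeep must be in house 3.
By clue 5, the person who drives a pickup is in house 2.
That leaves dahlia as the flower for house 4.
Clue 4 places the sunflower grower in house 3.
From clue 4, the wine drinker must be in house 4.
By clue 8, the coffee drinker is in house 3.
House 1 flower: only carnation fits.
House 2's flower must be rose (nothing else left).
House 1's drink must be milk (nothing else left).
House 2 drink: only cocoa fits.
Clue 3: the person who drives a motorcycle is in house 4.
That leaves van as the vehicle for house 1.
So: house 1 = carnation/milk/van, house 2 = rose/cocoa/pickup, house 3 = sunflower/coffee/jeep, house 4 = dahlia/wine/motorcycle.

carnation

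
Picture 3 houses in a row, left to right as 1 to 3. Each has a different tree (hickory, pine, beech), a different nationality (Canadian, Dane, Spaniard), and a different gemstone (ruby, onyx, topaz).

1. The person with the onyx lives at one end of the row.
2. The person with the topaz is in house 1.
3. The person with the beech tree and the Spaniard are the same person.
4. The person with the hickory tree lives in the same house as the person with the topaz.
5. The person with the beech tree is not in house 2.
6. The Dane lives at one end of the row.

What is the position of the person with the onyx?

The person with the topaz is in house 1 (clue 2).
By clue 4, the person with the hickory tree is in house 1.
House 2 tree: only pine fits.
That leaves beech as the tree for house 3.
House 2's gemstone must be ruby (nothing else left).
That leaves onyx as the gemstone for house 3.
Clue 3 places the Spaniard in house 3.
That leaves Canadian as the nationality for house 2.
The only nationality still possible for house 1 is Dane.
So: house 1 = hickory/Dane/topaz, house 2 = pine/Canadian/ruby, house 3 = beech/Spaniard/onyx.

3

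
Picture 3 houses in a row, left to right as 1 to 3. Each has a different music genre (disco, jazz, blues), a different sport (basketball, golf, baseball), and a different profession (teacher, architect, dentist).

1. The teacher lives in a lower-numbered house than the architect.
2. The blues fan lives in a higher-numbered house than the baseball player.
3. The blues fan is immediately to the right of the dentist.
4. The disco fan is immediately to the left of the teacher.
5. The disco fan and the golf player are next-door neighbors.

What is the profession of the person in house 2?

teacher

The disco fan is in house 1 (clue 4).
Clue 4 places the teacher in house 2.
Clue 5 places the golf player in house 2.
House 1 sport: only baseball fits.
House 3 sport: only basketball fits.
That leaves dentist as the profession for house 1.
That leaves architect as the profession for house 3.
From clue 3, the blues fan must be in house 2.
House 3's music genre must be jazz (nothing else left).
So: house 1 = disco/baseball/dentist, house 2 = blues/golf/teacher, house 3 = jazz/basketball/architect.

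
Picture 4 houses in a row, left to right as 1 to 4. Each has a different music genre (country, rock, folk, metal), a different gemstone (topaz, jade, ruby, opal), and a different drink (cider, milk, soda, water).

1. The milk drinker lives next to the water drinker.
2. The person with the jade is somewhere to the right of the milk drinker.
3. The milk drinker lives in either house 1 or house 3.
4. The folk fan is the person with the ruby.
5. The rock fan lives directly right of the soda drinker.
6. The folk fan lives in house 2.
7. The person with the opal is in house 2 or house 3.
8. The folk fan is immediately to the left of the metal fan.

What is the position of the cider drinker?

By clue 6, the folk fan is in house 2.
From clue 8, the metal fan must be in house 3.
House 1's music genre must be country (nothing else left).
The only music genre still possible for house 4 is rock.
Clue 4 places the person with the ruby in house 2.
From clue 5, the soda drinker must be in house 3.
House 1's gemstone must be topaz (nothing else left).
House 3's gemstone must be opal (nothing else left).
House 4 gemstone: only jade fits.
By clue 1, the water drinker is in house 2.
So house 1 gets milk for drink.
That leaves cider as the drink for house 4.
So: house 1 = country/topaz/milk, house 2 = folk/ruby/water, house 3 = metal/opal/soda, house 4 = rock/jade/cider.

4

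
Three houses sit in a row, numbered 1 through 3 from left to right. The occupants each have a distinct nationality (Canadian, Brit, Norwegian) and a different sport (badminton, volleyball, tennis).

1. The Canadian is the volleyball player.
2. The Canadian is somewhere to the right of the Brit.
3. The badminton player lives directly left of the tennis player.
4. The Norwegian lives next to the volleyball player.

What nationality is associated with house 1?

House 1's sport must be badminton (nothing else left).
The tennis player is in house 2 (clue 3).
The only sport still possible for house 3 is volleyball.
Clue 1: the Canadian is in house 3.
Clue 4: the Norwegian is in house 2.
House 1's nationality must be Brit (nothing else left).
So: house 1 = Brit/badminton, house 2 = Norwegian/tennis, house 3 = Canadian/volleyball.

Brit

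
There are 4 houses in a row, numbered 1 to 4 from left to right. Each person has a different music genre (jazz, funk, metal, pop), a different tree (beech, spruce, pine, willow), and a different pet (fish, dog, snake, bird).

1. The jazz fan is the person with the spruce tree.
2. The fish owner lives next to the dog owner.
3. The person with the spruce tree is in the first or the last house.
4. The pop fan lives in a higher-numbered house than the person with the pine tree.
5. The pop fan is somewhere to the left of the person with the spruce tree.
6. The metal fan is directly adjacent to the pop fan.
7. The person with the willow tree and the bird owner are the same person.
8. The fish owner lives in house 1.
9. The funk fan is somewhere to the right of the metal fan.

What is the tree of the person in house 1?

The person with the spruce tree is in house 4 (clue 5).
Clue 8 places the fish owner in house 1.
The jazz fan is in house 4 (clue 1).
The dog owner is in house 2 (clue 2).
That leaves metal as the music genre for house 1.
House 3 pet: only bird fits.
House 4's pet must be snake (nothing else left).
The pop fan is in house 2 (clue 6).
The person with the willow tree is in house 3 (clue 7).
That leaves funk as the music genre for house 3.
From clue 4, the person with the pine tree must be in house 1.
The only tree still possible for house 2 is beech.
So: house 1 = metal/pine/fish, house 2 = pop/beech/dog, house 3 = funk/willow/bird, house 4 = jazz/spruce/snake.

pine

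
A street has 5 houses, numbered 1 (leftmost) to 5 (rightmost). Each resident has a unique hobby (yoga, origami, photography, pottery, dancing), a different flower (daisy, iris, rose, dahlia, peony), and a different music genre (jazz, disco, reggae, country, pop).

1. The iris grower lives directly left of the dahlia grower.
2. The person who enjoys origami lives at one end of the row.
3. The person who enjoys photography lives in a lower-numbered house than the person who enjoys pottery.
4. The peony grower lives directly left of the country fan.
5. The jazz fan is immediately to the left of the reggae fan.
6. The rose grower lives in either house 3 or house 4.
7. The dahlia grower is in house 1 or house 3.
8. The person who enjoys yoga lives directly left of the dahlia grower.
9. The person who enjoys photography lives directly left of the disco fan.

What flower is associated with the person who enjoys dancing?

Clue 7: the dahlia grower is in house 3.
By clue 8, the person who enjoys yoga is in house 2.
That leaves daisy as the flower for house 5.
By clue 1, the iris grower is in house 2.
That leaves peony as the flower for house 1.
So house 4 gets rose for flower.
Clue 4: the country fan is in house 2.
House 1 music genre: only pop fits.
House 3's music genre must be jazz (nothing else left).
By clue 5, the reggae fan is in house 4.
House 5's music genre must be disco (nothing else left).
Clue 9 places the person who enjoys photography in house 4.
The only hobby still possible for house 3 is dancing.
House 5's hobby must be pottery (nothing else left).
House 1's hobby must be origami (nothing else left).
So: house 1 = origami/peony/pop, house 2 = yoga/iris/country, house 3 = dancing/dahlia/jazz, house 4 = photography/rose/reggae, house 5 = pottery/daisy/disco.

dahlia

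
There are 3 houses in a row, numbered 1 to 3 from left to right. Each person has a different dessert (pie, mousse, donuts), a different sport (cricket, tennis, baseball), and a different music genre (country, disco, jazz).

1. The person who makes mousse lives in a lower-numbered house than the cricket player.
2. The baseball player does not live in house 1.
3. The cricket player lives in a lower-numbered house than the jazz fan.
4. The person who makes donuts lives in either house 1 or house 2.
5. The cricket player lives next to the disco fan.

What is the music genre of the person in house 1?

disco

Clue 3: the cricket player is in house 2.
The jazz fan is in house 3 (clue 3).
House 3's dessert must be pie (nothing else left).
The only sport still possible for house 1 is tennis.
That leaves baseball as the sport for house 3.
So house 2 gets country for music genre.
Clue 1 places the person who makes mousse in house 1.
So house 2 gets donuts for dessert.
That leaves disco as the music genre for house 1.
So: house 1 = mousse/tennis/disco, house 2 = donuts/cricket/country, house 3 = pie/baseball/jazz.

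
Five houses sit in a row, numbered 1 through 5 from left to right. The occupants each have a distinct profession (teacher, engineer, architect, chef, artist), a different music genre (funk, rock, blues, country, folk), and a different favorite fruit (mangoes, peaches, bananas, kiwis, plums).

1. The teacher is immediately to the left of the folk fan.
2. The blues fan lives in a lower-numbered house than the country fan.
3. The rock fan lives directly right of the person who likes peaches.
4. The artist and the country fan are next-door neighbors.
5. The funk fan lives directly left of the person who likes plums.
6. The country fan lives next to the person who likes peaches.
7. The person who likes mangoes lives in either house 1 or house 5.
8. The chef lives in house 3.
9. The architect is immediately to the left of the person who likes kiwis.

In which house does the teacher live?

1

The chef is in house 3 (clue 8).
The person who likes mangoes is narrowed to house 1 or 5; consider each.
Placing it in house 5 leads to a contradiction, so it's in house 1.
The architect is narrowed to house 1 or 2 or 4; consider each.
Placing it in house 1 and house 4 leads to a contradiction, so it's in house 2.
From clue 9, the person who likes kiwis must be in house 3.
The artist is in house 4 (clue 4).
House 5's profession must be engineer (nothing else left).
The folk fan is in house 2 (clue 1).
That leaves teacher as the profession for house 1.
The country fan is narrowed to house 3 or 5; consider each.
Placing it in house 5 leads to a contradiction, so it's in house 3.
Clue 2 places the blues fan in house 1.
House 4's music genre must be funk (nothing else left).
So house 5 gets rock for music genre.
The person who likes peaches is in house 4 (clue 3).
Clue 5 places the person who likes plums in house 5.
That leaves bananas as the favorite fruit for house 2.
So: house 1 = teacher/blues/mangoes, house 2 = architect/folk/bananas, house 3 = chef/country/kiwis, house 4 = artist/funk/peaches, house 5 = engineer/rock/plums.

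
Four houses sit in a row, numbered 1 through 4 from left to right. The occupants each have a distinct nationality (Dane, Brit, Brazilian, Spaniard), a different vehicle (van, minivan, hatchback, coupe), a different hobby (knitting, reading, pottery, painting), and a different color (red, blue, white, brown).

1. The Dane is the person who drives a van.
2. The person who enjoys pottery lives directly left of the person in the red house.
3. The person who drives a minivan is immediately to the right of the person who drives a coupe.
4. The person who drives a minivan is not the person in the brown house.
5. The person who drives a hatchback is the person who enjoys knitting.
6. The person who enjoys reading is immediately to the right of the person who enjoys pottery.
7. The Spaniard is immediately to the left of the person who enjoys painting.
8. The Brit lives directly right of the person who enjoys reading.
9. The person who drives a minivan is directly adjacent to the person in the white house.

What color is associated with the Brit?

blue

The Brit is narrowed to house 3 or 4; consider each.
Placing it in house 4 leads to a contradiction, so it's in house 3.
Clue 8: the person who enjoys reading is in house 2.
The only hobby still possible for house 1 is pottery.
From clue 2, the person in the red house must be in house 2.
The Spaniard is in house 2 (clue 7).
Clue 7: the person who enjoys painting is in house 3.
That leaves knitting as the hobby for house 4.
From clue 5, the person who drives a hatchback must be in house 4.
Clue 1: the Dane is in house 1.
House 4's nationality must be Brazilian (nothing else left).
House 1's vehicle must be van (nothing else left).
House 2's vehicle must be coupe (nothing else left).
That leaves minivan as the vehicle for house 3.
From clue 9, the person in the white house must be in house 4.
House 1's color must be brown (nothing else left).
House 3's color must be blue (nothing else left).
So: house 1 = Dane/van/pottery/brown, house 2 = Spaniard/coupe/reading/red, house 3 = Brit/minivan/painting/blue, house 4 = Brazilian/hatchback/knitting/white.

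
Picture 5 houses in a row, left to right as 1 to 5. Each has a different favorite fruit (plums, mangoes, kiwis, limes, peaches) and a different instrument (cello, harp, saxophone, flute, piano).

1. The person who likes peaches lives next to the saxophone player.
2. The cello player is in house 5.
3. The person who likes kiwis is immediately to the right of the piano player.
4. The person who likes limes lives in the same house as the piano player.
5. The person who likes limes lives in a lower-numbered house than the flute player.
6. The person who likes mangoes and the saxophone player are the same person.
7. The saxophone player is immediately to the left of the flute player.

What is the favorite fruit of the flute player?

peaches

Clue 2 places the cello player in house 5.
House 5 favorite fruit: only plums fits.
The person who likes kiwis is narrowed to house 2 or 3 or 4; consider each.
Placing it in house 3 and house 4 leads to a contradiction, so it's in house 2.
By clue 3, the piano player is in house 1.
By clue 4, the person who likes limes is in house 1.
That leaves peaches as the favorite fruit for house 4.
From clue 1, the saxophone player must be in house 3.
The flute player is in house 4 (clue 7).
House 3 favorite fruit: only mangoes fits.
So house 2 gets harp for instrument.
So: house 1 = limes/piano, house 2 = kiwis/harp, house 3 = mangoes/saxophone, house 4 = peaches/flute, house 5 = plums/cello.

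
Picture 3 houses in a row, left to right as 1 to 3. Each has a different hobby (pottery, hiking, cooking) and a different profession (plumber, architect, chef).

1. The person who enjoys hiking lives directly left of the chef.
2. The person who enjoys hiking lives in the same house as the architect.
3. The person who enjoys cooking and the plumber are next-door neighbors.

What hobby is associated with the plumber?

The person who enjoys hiking is narrowed to house 1 or 2; consider each.
Placing it in house 2 leads to a contradiction, so it's in house 1.
Clue 1: the chef is in house 2.
Clue 2 places the architect in house 1.
House 3 profession: only plumber fits.
Clue 3 places the person who enjoys cooking in house 2.
So house 3 gets pottery for hobby.
So: house 1 = hiking/architect, house 2 = cooking/chef, house 3 = pottery/plumber.

pottery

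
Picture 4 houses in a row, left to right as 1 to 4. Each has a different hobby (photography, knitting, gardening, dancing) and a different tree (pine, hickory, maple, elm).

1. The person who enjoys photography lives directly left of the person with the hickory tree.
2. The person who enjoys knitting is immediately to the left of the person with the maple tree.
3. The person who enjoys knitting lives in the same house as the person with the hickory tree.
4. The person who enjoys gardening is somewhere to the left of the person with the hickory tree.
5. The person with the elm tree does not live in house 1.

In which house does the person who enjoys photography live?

House 4 hobby: only dancing fits.
So house 1 gets pine for tree.
House 3 hobby: only knitting fits.
Clue 2: the person with the maple tree is in house 4.
By clue 3, the person with the hickory tree is in house 3.
That leaves elm as the tree for house 2.
Clue 1 places the person who enjoys photography in house 2.
That leaves gardening as the hobby for house 1.
So: house 1 = gardening/pine, house 2 = photography/elm, house 3 = knitting/hickory, house 4 = dancing/maple.

2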